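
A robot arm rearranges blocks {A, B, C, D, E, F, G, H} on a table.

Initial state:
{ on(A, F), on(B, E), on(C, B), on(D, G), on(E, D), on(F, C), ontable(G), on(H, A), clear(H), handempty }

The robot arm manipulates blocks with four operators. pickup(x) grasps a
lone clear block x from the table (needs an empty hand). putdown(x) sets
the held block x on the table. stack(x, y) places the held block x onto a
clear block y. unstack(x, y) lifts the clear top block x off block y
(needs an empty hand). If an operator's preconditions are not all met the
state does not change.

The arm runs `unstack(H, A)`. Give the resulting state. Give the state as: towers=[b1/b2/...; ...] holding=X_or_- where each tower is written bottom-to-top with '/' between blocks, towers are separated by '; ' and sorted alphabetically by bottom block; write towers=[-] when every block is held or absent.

towers=[G/D/E/B/C/F/A] holding=H

before: towers=[G/D/E/B/C/F/A/H] holding=-
pre[unstack(H, A)]: on(H,A) ✓, clear(H) ✓, handempty ✓
all met → apply unstack(H, A)
after:  towers=[G/D/E/B/C/F/A] holding=H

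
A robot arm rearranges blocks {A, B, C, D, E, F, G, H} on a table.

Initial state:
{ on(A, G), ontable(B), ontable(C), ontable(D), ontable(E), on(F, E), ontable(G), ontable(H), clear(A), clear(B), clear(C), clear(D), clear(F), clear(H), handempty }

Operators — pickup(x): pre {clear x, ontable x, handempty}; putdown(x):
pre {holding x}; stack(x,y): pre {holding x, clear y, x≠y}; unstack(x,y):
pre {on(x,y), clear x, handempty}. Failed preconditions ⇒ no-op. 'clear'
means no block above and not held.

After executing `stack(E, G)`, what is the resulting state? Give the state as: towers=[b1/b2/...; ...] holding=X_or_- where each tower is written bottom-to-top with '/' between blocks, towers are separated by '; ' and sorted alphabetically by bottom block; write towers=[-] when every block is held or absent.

before: towers=[B; C; D; E/F; G/A; H] holding=-
pre[stack(E, G)]: holding(E) ✗, clear(G) ✗, E≠G ✓
holding(E), clear(G) unmet → stack(E, G) is a no-op
after:  towers=[B; C; D; E/F; G/A; H] holding=-

towers=[B; C; D; E/F; G/A; H] holding=-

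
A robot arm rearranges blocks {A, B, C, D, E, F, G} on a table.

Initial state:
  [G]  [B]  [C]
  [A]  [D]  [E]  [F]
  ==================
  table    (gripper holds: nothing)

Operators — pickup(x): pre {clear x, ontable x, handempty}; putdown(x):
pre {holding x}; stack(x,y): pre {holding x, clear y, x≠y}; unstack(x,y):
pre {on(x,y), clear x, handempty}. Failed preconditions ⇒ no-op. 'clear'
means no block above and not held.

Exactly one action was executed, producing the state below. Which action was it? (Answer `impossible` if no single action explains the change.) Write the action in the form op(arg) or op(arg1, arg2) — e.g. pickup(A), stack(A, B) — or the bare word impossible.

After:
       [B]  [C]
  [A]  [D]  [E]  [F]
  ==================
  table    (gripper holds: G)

unstack(G, A)

target: towers=[A; D/B; E/C; F] holding=G
     unstack(B, D) → towers=[A/G; D; E/C; F] holding=B
         pickup(F) → towers=[A/G; D/B; E/C] holding=F
     unstack(G, A) → towers=[A; D/B; E/C; F] holding=G  ← match
     unstack(C, E) → towers=[A/G; D/B; E; F] holding=C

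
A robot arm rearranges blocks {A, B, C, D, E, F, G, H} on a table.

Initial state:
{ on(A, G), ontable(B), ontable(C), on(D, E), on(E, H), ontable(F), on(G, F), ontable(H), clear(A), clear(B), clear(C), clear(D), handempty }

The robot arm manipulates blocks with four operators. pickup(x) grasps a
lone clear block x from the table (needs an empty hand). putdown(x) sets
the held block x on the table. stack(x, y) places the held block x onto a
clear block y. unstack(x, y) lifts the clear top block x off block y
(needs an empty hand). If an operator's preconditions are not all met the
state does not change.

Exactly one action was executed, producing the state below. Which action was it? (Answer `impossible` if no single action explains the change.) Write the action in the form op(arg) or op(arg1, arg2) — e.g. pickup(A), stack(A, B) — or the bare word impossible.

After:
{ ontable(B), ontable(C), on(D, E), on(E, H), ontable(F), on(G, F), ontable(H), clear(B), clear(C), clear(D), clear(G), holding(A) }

target: towers=[B; C; F/G; H/E/D] holding=A
     unstack(A, G) → towers=[B; C; F/G; H/E/D] holding=A  ← match
         pickup(B) → towers=[C; F/G/A; H/E/D] holding=B
     unstack(D, E) → towers=[B; C; F/G/A; H/E] holding=D
         pickup(C) → towers=[B; F/G/A; H/E/D] holding=C

unstack(A, G)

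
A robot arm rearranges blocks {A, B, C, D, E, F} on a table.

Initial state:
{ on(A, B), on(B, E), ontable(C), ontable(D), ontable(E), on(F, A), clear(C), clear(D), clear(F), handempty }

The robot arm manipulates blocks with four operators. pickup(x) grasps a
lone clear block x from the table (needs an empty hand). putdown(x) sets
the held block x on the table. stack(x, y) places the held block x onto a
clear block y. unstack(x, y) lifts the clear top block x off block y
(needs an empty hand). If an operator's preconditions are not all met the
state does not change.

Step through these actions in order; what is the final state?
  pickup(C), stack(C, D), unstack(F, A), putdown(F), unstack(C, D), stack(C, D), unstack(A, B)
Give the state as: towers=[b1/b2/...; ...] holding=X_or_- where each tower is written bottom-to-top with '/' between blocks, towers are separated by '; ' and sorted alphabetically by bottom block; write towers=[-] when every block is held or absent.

step 1 (pickup(C)): towers=[D; E/B/A/F] holding=C
step 2 (stack(C, D)): towers=[D/C; E/B/A/F] holding=-
step 3 (unstack(F, A)): towers=[D/C; E/B/A] holding=F
step 4 (putdown(F)): towers=[D/C; E/B/A; F] holding=-
step 5 (unstack(C, D)): towers=[D; E/B/A; F] holding=C
step 6 (stack(C, D)): towers=[D/C; E/B/A; F] holding=-
step 7 (unstack(A, B)): towers=[D/C; E/B; F] holding=A

towers=[D/C; E/B; F] holding=A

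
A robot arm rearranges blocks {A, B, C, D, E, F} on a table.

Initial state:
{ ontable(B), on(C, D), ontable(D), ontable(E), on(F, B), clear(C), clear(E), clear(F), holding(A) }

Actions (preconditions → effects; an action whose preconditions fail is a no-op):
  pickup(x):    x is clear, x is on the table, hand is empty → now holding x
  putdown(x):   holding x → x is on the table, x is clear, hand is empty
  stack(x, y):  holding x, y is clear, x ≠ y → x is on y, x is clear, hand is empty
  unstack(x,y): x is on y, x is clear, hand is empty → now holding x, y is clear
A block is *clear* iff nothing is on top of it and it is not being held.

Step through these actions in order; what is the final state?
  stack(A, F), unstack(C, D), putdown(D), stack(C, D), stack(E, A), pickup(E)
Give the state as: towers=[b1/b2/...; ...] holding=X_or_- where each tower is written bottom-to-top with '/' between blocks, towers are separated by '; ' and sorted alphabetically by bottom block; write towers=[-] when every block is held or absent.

towers=[B/F/A; D/C] holding=E

step 1 (stack(A, F)): towers=[B/F/A; D/C; E] holding=-
step 2 (unstack(C, D)): towers=[B/F/A; D; E] holding=C
step 3 (putdown(D)) [no-op]: towers=[B/F/A; D; E] holding=C
step 4 (stack(C, D)): towers=[B/F/A; D/C; E] holding=-
step 5 (stack(E, A)) [no-op]: towers=[B/F/A; D/C; E] holding=-
step 6 (pickup(E)): towers=[B/F/A; D/C] holding=E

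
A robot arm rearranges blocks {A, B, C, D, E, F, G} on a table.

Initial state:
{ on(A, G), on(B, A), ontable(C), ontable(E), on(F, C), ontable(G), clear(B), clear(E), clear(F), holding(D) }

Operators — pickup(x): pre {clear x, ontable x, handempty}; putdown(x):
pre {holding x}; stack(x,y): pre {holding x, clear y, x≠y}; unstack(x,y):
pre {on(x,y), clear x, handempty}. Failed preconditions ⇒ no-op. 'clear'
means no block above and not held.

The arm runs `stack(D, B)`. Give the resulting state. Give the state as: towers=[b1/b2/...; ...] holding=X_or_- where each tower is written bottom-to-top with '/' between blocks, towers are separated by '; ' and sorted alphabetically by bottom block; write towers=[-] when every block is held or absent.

towers=[C/F; E; G/A/B/D] holding=-

before: towers=[C/F; E; G/A/B] holding=D
pre[stack(D, B)]: holding(D) ok, clear(B) ok, D≠B ok
all met → apply stack(D, B)
after:  towers=[C/F; E; G/A/B/D] holding=-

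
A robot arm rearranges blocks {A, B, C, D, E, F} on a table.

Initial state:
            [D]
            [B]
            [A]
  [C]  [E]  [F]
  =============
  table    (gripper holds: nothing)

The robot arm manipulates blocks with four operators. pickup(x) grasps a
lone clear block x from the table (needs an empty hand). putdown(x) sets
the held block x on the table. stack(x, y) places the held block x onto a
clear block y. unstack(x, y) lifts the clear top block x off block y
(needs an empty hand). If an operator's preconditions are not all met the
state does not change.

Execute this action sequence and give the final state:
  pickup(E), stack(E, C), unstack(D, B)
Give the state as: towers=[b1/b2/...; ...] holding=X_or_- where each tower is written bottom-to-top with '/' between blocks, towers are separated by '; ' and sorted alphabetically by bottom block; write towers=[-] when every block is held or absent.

towers=[C/E; F/A/B] holding=D

step 1 (pickup(E)): towers=[C; F/A/B/D] holding=E
step 2 (stack(E, C)): towers=[C/E; F/A/B/D] holding=-
step 3 (unstack(D, B)): towers=[C/E; F/A/B] holding=D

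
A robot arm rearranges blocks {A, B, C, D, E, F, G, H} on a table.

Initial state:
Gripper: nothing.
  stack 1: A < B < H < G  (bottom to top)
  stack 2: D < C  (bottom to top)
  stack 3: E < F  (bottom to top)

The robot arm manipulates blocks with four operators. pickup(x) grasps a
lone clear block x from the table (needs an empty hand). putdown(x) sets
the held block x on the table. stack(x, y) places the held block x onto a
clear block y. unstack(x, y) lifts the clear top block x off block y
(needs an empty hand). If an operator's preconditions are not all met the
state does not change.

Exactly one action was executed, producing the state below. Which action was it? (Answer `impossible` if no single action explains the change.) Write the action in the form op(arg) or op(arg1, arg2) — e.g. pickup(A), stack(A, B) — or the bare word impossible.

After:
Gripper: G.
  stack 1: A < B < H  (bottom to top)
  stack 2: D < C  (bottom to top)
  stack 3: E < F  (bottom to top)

unstack(G, H)

target: towers=[A/B/H; D/C; E/F] holding=G
     unstack(G, H) → towers=[A/B/H; D/C; E/F] holding=G  ← match
     unstack(F, E) → towers=[A/B/H/G; D/C; E] holding=F
     unstack(C, D) → towers=[A/B/H/G; D; E/F] holding=C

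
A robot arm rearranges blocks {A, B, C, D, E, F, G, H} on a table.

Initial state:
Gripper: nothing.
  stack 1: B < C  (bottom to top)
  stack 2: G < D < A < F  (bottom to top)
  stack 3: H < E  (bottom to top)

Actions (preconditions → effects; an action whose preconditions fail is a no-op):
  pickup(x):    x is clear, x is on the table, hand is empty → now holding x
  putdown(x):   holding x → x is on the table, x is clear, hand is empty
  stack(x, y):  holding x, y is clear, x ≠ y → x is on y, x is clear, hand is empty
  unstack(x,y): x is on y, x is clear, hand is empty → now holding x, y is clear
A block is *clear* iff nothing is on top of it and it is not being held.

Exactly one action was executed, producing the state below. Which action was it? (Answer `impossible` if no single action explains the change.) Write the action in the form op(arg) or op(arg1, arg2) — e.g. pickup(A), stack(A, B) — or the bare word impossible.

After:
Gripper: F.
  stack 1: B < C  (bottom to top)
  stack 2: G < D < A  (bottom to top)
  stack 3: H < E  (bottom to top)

unstack(F, A)

target: towers=[B/C; G/D/A; H/E] holding=F
     unstack(E, H) → towers=[B/C; G/D/A/F; H] holding=E
     unstack(F, A) → towers=[B/C; G/D/A; H/E] holding=F  ← match
     unstack(C, B) → towers=[B; G/D/A/F; H/E] holding=C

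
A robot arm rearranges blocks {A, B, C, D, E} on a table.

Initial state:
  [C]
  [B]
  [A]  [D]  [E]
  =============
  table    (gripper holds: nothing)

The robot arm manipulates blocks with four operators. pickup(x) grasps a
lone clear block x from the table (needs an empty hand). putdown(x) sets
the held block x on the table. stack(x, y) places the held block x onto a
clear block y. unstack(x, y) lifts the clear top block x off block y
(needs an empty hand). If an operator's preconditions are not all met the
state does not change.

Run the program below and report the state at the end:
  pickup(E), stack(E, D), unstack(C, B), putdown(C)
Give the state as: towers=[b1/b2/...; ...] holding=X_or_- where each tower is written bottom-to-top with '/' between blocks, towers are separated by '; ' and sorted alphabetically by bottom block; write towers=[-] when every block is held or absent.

towers=[A/B; C; D/E] holding=-

step 1 (pickup(E)): towers=[A/B/C; D] holding=E
step 2 (stack(E, D)): towers=[A/B/C; D/E] holding=-
step 3 (unstack(C, B)): towers=[A/B; D/E] holding=C
step 4 (putdown(C)): towers=[A/B; C; D/E] holding=-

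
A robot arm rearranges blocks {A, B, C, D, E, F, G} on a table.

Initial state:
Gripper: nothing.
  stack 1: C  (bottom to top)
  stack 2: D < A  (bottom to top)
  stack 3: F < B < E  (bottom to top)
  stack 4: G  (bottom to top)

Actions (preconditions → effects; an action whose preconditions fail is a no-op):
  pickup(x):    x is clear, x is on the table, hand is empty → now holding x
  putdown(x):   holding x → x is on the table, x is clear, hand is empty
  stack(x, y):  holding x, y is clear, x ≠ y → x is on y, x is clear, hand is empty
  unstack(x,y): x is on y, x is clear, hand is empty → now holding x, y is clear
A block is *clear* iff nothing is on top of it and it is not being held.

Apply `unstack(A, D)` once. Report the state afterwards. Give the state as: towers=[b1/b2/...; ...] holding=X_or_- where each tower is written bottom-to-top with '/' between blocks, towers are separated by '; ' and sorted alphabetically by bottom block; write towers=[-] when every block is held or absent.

towers=[C; D; F/B/E; G] holding=A

before: towers=[C; D/A; F/B/E; G] holding=-
pre[unstack(A, D)]: on(A,D) ok, clear(A) ok, handempty ok
all met → apply unstack(A, D)
after:  towers=[C; D; F/B/E; G] holding=A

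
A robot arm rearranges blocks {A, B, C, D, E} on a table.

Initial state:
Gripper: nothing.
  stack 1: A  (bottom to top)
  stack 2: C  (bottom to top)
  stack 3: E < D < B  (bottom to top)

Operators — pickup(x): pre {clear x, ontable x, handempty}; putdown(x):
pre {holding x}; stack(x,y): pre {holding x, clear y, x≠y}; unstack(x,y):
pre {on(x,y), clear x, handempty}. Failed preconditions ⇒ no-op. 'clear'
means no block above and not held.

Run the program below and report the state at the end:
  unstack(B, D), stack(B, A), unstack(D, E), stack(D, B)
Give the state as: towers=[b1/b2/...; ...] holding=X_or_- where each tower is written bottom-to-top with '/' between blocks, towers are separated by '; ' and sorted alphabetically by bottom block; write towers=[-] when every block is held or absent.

step 1 (unstack(B, D)): towers=[A; C; E/D] holding=B
step 2 (stack(B, A)): towers=[A/B; C; E/D] holding=-
step 3 (unstack(D, E)): towers=[A/B; C; E] holding=D
step 4 (stack(D, B)): towers=[A/B/D; C; E] holding=-

towers=[A/B/D; C; E] holding=-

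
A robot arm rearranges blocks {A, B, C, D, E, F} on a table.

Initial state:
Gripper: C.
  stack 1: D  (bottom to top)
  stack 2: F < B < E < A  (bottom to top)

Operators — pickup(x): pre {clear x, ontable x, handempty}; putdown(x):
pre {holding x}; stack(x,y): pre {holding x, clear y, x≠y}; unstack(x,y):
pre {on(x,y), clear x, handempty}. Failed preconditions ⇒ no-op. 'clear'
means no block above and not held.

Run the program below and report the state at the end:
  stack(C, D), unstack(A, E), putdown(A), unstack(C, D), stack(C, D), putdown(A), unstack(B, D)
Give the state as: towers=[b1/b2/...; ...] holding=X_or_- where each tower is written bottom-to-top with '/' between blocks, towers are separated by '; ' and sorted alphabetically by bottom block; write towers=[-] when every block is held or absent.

towers=[A; D/C; F/B/E] holding=-

step 1 (stack(C, D)): towers=[D/C; F/B/E/A] holding=-
step 2 (unstack(A, E)): towers=[D/C; F/B/E] holding=A
step 3 (putdown(A)): towers=[A; D/C; F/B/E] holding=-
step 4 (unstack(C, D)): towers=[A; D; F/B/E] holding=C
step 5 (stack(C, D)): towers=[A; D/C; F/B/E] holding=-
step 6 (putdown(A)) [no-op]: towers=[A; D/C; F/B/E] holding=-
step 7 (unstack(B, D)) [no-op]: towers=[A; D/C; F/B/E] holding=-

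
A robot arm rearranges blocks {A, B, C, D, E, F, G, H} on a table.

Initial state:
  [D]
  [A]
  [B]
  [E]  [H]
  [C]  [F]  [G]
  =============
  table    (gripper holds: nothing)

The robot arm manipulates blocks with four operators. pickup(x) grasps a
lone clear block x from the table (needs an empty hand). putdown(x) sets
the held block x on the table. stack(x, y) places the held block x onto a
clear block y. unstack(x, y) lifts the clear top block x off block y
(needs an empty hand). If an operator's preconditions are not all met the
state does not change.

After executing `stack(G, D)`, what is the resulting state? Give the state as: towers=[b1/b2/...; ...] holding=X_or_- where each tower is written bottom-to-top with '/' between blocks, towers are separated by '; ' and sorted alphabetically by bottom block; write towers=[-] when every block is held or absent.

towers=[C/E/B/A/D; F/H; G] holding=-

before: towers=[C/E/B/A/D; F/H; G] holding=-
pre[stack(G, D)]: holding(G) no, clear(D) yes, G≠D yes
holding(G) unmet → stack(G, D) is a no-op
after:  towers=[C/E/B/A/D; F/H; G] holding=-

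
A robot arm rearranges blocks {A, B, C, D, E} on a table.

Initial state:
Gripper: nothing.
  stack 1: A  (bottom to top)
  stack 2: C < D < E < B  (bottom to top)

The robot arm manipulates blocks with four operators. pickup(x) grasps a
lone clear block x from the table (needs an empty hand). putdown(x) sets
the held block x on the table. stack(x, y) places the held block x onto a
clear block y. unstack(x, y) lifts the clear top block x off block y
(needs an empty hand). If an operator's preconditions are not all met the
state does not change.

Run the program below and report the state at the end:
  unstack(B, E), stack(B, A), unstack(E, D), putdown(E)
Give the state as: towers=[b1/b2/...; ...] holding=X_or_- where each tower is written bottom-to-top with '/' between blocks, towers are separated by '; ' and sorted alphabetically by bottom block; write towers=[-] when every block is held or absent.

step 1 (unstack(B, E)): towers=[A; C/D/E] holding=B
step 2 (stack(B, A)): towers=[A/B; C/D/E] holding=-
step 3 (unstack(E, D)): towers=[A/B; C/D] holding=E
step 4 (putdown(E)): towers=[A/B; C/D; E] holding=-

towers=[A/B; C/D; E] holding=-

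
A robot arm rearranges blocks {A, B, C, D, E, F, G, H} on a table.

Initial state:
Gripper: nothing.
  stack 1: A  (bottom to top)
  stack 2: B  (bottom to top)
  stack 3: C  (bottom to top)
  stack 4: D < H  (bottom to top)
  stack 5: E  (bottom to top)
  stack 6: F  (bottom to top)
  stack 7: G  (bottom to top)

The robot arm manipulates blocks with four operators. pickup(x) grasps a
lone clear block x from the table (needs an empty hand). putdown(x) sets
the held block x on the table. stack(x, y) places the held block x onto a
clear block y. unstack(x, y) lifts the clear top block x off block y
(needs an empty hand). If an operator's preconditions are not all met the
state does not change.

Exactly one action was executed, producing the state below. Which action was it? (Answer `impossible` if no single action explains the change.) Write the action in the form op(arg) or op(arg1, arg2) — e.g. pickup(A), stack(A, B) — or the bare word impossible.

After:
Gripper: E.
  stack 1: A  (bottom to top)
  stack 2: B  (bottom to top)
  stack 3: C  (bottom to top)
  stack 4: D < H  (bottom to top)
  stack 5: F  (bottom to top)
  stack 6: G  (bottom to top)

pickup(E)

target: towers=[A; B; C; D/H; F; G] holding=E
         pickup(G) → towers=[A; B; C; D/H; E; F] holding=G
         pickup(A) → towers=[B; C; D/H; E; F; G] holding=A
         pickup(E) → towers=[A; B; C; D/H; F; G] holding=E  ← match
     unstack(H, D) → towers=[A; B; C; D; E; F; G] holding=H
         pickup(B) → towers=[A; C; D/H; E; F; G] holding=B
         pickup(F) → towers=[A; B; C; D/H; E; G] holding=F
         pickup(C) → towers=[A; B; D/H; E; F; G] holding=C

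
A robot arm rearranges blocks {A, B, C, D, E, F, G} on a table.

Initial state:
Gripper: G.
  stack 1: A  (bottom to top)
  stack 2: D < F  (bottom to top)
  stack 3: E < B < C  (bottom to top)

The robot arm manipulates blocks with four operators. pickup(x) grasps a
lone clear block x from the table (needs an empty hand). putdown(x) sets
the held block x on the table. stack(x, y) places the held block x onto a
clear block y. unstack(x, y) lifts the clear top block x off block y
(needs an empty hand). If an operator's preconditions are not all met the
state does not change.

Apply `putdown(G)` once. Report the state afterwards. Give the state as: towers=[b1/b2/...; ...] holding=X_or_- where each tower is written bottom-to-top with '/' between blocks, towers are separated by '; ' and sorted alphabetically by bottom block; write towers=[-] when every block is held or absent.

before: towers=[A; D/F; E/B/C] holding=G
pre[putdown(G)]: holding(G) ✓
all met → apply putdown(G)
after:  towers=[A; D/F; E/B/C; G] holding=-

towers=[A; D/F; E/B/C; G] holding=-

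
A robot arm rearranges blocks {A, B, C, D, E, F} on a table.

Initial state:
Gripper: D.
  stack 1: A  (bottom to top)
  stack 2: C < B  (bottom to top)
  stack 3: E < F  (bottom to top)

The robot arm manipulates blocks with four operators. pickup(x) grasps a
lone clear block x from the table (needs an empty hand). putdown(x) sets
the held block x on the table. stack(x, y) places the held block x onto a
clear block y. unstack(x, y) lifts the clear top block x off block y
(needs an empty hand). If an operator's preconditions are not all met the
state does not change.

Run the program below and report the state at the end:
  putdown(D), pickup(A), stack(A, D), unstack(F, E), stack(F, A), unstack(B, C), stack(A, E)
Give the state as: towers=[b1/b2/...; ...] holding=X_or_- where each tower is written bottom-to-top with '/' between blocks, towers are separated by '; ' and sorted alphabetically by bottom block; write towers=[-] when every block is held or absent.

towers=[C; D/A/F; E] holding=B

step 1 (putdown(D)): towers=[A; C/B; D; E/F] holding=-
step 2 (pickup(A)): towers=[C/B; D; E/F] holding=A
step 3 (stack(A, D)): towers=[C/B; D/A; E/F] holding=-
step 4 (unstack(F, E)): towers=[C/B; D/A; E] holding=F
step 5 (stack(F, A)): towers=[C/B; D/A/F; E] holding=-
step 6 (unstack(B, C)): towers=[C; D/A/F; E] holding=B
step 7 (stack(A, E)) [no-op]: towers=[C; D/A/F; E] holding=B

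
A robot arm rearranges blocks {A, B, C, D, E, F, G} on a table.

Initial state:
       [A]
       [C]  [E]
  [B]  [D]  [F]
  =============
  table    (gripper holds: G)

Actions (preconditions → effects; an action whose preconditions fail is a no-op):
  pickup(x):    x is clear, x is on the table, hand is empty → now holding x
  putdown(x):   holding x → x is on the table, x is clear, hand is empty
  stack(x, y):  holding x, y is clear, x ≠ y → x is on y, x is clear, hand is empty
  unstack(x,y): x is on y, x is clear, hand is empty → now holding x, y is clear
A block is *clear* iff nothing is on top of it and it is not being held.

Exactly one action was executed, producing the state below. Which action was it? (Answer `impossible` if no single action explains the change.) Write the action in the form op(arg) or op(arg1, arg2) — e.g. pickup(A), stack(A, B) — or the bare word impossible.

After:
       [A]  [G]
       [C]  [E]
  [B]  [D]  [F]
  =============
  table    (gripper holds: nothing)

stack(G, E)

target: towers=[B; D/C/A; F/E/G] holding=-
        putdown(G) → towers=[B; D/C/A; F/E; G] holding=-
       stack(G, B) → towers=[B/G; D/C/A; F/E] holding=-
       stack(G, A) → towers=[B; D/C/A/G; F/E] holding=-
       stack(G, E) → towers=[B; D/C/A; F/E/G] holding=-  ← match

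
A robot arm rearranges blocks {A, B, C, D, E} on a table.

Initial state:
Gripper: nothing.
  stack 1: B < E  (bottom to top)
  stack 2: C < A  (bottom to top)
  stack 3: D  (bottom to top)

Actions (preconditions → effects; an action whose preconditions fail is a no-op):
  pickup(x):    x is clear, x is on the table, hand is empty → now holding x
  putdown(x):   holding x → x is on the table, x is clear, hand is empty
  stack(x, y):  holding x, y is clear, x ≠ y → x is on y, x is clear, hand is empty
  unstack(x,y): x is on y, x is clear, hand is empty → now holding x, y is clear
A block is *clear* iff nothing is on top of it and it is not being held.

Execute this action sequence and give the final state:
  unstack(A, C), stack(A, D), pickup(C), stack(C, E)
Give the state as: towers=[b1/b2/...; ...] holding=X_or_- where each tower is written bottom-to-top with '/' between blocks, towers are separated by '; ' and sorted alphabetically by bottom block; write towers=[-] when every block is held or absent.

towers=[B/E/C; D/A] holding=-

step 1 (unstack(A, C)): towers=[B/E; C; D] holding=A
step 2 (stack(A, D)): towers=[B/E; C; D/A] holding=-
step 3 (pickup(C)): towers=[B/E; D/A] holding=C
step 4 (stack(C, E)): towers=[B/E/C; D/A] holding=-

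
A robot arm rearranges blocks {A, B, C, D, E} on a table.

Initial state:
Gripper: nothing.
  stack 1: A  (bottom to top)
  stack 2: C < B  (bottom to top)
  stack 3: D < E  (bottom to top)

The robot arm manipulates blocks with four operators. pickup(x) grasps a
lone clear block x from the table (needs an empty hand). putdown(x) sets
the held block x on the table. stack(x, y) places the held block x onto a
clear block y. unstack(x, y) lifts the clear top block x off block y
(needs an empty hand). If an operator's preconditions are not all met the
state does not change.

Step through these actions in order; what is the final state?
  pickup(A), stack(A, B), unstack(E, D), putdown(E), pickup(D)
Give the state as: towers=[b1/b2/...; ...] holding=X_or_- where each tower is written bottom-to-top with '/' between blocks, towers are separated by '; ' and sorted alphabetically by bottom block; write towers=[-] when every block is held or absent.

step 1 (pickup(A)): towers=[C/B; D/E] holding=A
step 2 (stack(A, B)): towers=[C/B/A; D/E] holding=-
step 3 (unstack(E, D)): towers=[C/B/A; D] holding=E
step 4 (putdown(E)): towers=[C/B/A; D; E] holding=-
step 5 (pickup(D)): towers=[C/B/A; E] holding=D

towers=[C/B/A; E] holding=D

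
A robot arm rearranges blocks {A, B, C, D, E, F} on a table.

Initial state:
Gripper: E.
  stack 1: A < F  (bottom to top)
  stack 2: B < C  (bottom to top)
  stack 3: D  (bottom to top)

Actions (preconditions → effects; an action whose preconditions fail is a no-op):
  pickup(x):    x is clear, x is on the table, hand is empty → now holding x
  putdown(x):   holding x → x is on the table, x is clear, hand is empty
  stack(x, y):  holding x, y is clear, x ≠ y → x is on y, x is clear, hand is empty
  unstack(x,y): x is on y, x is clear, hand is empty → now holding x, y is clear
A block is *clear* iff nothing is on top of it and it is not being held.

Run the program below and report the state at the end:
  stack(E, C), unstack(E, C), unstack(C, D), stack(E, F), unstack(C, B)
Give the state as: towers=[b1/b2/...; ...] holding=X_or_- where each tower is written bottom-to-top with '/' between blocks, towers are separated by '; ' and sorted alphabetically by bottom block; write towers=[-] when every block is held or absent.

step 1 (stack(E, C)): towers=[A/F; B/C/E; D] holding=-
step 2 (unstack(E, C)): towers=[A/F; B/C; D] holding=E
step 3 (unstack(C, D)) [no-op]: towers=[A/F; B/C; D] holding=E
step 4 (stack(E, F)): towers=[A/F/E; B/C; D] holding=-
step 5 (unstack(C, B)): towers=[A/F/E; B; D] holding=C

towers=[A/F/E; B; D] holding=C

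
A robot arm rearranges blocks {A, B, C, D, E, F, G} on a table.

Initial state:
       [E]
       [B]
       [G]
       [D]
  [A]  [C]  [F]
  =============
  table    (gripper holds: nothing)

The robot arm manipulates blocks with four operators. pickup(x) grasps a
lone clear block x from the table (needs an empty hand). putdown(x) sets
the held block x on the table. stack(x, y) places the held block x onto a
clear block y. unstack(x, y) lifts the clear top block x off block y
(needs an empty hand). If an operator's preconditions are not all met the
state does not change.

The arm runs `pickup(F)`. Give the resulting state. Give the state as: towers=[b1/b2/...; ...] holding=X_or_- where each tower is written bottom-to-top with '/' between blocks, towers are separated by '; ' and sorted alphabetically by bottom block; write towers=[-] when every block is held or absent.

towers=[A; C/D/G/B/E] holding=F

before: towers=[A; C/D/G/B/E; F] holding=-
pre[pickup(F)]: clear(F) yes, ontable(F) yes, handempty yes
all met → apply pickup(F)
after:  towers=[A; C/D/G/B/E] holding=F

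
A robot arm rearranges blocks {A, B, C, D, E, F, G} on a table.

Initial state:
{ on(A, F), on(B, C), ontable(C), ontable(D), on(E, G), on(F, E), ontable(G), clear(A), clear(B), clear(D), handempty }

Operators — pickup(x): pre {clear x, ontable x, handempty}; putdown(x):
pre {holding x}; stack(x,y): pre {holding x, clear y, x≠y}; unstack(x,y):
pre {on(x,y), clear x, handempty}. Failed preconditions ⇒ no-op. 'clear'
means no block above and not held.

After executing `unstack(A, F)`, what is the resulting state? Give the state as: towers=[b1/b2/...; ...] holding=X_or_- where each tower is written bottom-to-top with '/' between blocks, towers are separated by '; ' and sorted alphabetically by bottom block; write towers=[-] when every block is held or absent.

before: towers=[C/B; D; G/E/F/A] holding=-
pre[unstack(A, F)]: on(A,F) yes, clear(A) yes, handempty yes
all met → apply unstack(A, F)
after:  towers=[C/B; D; G/E/F] holding=A

towers=[C/B; D; G/E/F] holding=A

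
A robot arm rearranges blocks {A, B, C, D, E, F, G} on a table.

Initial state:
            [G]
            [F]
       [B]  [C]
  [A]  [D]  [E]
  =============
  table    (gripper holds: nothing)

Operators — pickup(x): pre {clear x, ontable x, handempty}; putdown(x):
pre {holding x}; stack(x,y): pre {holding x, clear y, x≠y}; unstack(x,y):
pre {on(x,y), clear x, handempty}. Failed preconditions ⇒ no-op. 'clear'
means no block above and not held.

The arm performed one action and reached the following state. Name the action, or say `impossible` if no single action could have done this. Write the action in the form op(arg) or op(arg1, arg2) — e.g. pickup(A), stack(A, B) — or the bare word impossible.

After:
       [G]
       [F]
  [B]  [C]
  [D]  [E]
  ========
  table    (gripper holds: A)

target: towers=[D/B; E/C/F/G] holding=A
     unstack(B, D) → towers=[A; D; E/C/F/G] holding=B
     unstack(G, F) → towers=[A; D/B; E/C/F] holding=G
         pickup(A) → towers=[D/B; E/C/F/G] holding=A  ← match

pickup(A)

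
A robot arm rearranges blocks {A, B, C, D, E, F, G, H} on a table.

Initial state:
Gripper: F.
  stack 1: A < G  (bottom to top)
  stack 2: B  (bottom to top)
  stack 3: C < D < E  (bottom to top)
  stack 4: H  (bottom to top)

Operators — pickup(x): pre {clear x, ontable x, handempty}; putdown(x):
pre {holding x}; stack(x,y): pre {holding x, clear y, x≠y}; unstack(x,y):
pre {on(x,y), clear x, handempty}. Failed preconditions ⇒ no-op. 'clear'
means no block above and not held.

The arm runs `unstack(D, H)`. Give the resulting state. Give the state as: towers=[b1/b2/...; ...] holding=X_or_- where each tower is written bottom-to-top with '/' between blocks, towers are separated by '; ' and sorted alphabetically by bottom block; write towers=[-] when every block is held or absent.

before: towers=[A/G; B; C/D/E; H] holding=F
pre[unstack(D, H)]: on(D,H) fail, clear(D) fail, handempty fail
on(D,H), clear(D), handempty unmet → unstack(D, H) is a no-op
after:  towers=[A/G; B; C/D/E; H] holding=F

towers=[A/G; B; C/D/E; H] holding=F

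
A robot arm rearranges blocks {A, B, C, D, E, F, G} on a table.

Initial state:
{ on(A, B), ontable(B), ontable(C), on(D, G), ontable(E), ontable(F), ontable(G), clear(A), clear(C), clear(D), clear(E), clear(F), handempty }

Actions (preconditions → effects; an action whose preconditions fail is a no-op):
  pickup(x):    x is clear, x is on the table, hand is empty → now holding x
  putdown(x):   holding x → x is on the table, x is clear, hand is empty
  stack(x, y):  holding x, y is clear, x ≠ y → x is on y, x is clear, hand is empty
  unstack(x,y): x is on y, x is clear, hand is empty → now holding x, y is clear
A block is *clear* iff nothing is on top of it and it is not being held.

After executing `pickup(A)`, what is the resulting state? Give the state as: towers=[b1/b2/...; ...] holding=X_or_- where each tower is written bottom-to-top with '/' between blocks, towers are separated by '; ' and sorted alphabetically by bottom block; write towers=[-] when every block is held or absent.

before: towers=[B/A; C; E; F; G/D] holding=-
pre[pickup(A)]: clear(A) yes, ontable(A) no, handempty yes
ontable(A) unmet → pickup(A) is a no-op
after:  towers=[B/A; C; E; F; G/D] holding=-

towers=[B/A; C; E; F; G/D] holding=-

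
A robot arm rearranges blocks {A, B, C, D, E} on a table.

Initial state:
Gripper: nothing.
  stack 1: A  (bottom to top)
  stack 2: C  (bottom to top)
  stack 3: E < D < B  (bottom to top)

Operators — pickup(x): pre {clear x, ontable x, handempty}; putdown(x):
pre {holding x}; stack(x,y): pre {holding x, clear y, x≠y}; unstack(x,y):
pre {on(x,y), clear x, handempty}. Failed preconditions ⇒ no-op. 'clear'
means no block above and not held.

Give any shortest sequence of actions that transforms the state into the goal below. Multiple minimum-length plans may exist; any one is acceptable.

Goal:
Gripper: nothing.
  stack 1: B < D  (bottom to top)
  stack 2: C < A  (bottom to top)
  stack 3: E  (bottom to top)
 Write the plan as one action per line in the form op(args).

unstack(B, D)
putdown(B)
unstack(D, E)
stack(D, B)
pickup(A)
stack(A, C)

step 1 (unstack(B, D)): towers=[A; C; E/D] holding=B
step 2 (putdown(B)): towers=[A; B; C; E/D] holding=-
step 3 (unstack(D, E)): towers=[A; B; C; E] holding=D
step 4 (stack(D, B)): towers=[A; B/D; C; E] holding=-
step 5 (pickup(A)): towers=[B/D; C; E] holding=A
step 6 (stack(A, C)): towers=[B/D; C/A; E] holding=-
goal check: towers=[B/D; C/A; E] holding=- — reached (length 6, optimal by BFS)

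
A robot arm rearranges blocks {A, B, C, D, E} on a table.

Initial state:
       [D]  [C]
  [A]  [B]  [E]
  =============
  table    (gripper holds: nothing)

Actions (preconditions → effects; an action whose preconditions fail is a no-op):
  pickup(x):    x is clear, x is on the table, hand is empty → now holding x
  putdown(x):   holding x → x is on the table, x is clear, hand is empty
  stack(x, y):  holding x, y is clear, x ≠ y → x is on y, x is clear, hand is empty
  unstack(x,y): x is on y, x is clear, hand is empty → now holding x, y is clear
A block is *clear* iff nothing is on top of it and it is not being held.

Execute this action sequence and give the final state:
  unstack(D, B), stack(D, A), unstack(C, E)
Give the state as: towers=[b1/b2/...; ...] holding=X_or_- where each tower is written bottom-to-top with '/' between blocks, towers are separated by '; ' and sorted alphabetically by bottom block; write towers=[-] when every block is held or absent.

step 1 (unstack(D, B)): towers=[A; B; E/C] holding=D
step 2 (stack(D, A)): towers=[A/D; B; E/C] holding=-
step 3 (unstack(C, E)): towers=[A/D; B; E] holding=C

towers=[A/D; B; E] holding=C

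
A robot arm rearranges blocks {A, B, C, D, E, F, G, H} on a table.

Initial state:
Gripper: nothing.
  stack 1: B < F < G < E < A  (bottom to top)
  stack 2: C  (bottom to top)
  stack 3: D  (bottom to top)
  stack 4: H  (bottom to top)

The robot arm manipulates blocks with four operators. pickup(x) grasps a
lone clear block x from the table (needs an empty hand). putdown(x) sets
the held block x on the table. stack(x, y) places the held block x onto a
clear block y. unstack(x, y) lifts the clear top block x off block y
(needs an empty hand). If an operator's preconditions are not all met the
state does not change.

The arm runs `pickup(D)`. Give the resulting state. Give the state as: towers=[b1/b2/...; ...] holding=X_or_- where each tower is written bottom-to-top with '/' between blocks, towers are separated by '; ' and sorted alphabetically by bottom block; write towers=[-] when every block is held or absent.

towers=[B/F/G/E/A; C; H] holding=D

before: towers=[B/F/G/E/A; C; D; H] holding=-
pre[pickup(D)]: clear(D) yes, ontable(D) yes, handempty yes
all met → apply pickup(D)
after:  towers=[B/F/G/E/A; C; H] holding=D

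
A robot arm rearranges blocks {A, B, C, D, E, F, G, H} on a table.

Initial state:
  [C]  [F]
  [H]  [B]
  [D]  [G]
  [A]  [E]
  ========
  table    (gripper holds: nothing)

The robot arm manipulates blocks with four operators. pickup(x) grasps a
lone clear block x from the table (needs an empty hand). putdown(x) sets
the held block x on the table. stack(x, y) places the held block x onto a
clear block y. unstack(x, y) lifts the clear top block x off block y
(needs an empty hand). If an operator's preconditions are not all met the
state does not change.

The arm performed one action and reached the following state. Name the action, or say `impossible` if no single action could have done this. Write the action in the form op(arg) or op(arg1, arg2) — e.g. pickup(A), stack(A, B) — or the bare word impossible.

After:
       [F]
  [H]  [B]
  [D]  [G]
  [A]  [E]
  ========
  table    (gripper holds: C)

target: towers=[A/D/H; E/G/B/F] holding=C
     unstack(F, B) → towers=[A/D/H/C; E/G/B] holding=F
     unstack(C, H) → towers=[A/D/H; E/G/B/F] holding=C  ← match

unstack(C, H)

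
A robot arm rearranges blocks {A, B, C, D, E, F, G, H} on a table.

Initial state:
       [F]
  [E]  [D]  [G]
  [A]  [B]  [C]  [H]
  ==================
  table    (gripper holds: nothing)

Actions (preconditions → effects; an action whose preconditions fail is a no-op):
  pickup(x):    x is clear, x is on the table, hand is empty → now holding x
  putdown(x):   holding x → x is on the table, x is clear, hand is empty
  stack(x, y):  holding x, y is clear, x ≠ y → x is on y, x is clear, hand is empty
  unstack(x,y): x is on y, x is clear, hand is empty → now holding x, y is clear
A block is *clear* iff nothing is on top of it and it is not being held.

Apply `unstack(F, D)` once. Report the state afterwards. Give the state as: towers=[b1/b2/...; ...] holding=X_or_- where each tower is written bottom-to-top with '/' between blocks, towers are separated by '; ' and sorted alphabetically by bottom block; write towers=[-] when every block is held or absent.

towers=[A/E; B/D; C/G; H] holding=F

before: towers=[A/E; B/D/F; C/G; H] holding=-
pre[unstack(F, D)]: on(F,D) ✓, clear(F) ✓, handempty ✓
all met → apply unstack(F, D)
after:  towers=[A/E; B/D; C/G; H] holding=F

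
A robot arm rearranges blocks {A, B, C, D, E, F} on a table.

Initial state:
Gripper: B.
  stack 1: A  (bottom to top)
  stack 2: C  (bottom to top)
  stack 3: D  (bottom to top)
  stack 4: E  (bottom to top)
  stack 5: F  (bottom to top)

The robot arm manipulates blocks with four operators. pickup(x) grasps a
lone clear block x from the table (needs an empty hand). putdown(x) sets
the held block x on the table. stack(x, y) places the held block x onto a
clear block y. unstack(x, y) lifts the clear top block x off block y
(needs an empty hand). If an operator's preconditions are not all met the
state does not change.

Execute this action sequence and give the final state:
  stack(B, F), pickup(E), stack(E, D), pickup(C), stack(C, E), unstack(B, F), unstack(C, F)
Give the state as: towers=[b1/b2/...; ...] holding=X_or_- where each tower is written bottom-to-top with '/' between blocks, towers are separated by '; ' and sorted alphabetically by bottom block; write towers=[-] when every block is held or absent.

step 1 (stack(B, F)): towers=[A; C; D; E; F/B] holding=-
step 2 (pickup(E)): towers=[A; C; D; F/B] holding=E
step 3 (stack(E, D)): towers=[A; C; D/E; F/B] holding=-
step 4 (pickup(C)): towers=[A; D/E; F/B] holding=C
step 5 (stack(C, E)): towers=[A; D/E/C; F/B] holding=-
step 6 (unstack(B, F)): towers=[A; D/E/C; F] holding=B
step 7 (unstack(C, F)) [no-op]: towers=[A; D/E/C; F] holding=B

towers=[A; D/E/C; F] holding=B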